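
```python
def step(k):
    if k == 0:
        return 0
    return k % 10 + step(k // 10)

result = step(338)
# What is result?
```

Sum of digits of 338: 8 + 3 + 3 = 14

Answer: 14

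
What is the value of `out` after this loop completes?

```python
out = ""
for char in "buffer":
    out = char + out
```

Reverse 'buffer'
`out` takes the values: "" → "b" → "ub" → "fub" → "ffub" → "effub" → "reffub"

Answer: "reffub"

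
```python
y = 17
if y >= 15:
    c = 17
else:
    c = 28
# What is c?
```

Trace:
`y = 17` → y = 17
`if y >= 15: ...` → y >= 15 is True → c = 17
So c = 17

Answer: 17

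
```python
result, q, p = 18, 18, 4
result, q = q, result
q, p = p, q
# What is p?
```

Trace:
`result, q, p = 18, 18, 4` → result = 18; q = 18; p = 4
`result, q = q, result` → result = 18; q = 18
`q, p = p, q` → q = 4; p = 18
So p = 18

Answer: 18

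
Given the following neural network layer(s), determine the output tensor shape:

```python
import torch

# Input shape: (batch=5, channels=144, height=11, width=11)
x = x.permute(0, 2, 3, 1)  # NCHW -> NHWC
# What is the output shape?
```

Input: (5, 144, 11, 11) -> Output: (5, 11, 11, 144)

Answer: (5, 11, 11, 144)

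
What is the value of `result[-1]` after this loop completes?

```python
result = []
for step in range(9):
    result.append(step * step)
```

Last element of squares 0 to 8
`result` takes the values: [] → [0] → [0, 1] → [0, 1, 4] → [0, 1, 4, 9] → [0, 1, 4, 9, 16] → [0, 1, 4, 9, 16, 25] → [0, 1, 4, 9, 16, 25, 36] → [0, 1, 4, 9, 16, 25, 36, 49] → [0, 1, 4, 9, 16, 25, 36, 49, 64]
So `result[-1]` = 64

Answer: 64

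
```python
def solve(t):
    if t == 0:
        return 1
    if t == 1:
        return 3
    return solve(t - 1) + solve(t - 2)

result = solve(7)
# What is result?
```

Build up from base cases: solve(0)=1, solve(1)=3, solve(2)=4, solve(3)=7, solve(4)=11, solve(5)=18, solve(6)=29, ..., solve(7)=47

Answer: 47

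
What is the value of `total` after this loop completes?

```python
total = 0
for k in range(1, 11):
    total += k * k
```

Sum of squares 1² to 10² = 385
`total` takes the values: 0 → 1 → 5 → 14 → 30 → 55 → 91 → 140 → 204 → 285 → 385

Answer: 385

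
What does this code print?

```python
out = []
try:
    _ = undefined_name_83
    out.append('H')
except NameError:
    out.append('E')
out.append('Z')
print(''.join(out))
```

Execution trace: 'E' (except NameError) → 'Z' (after the try/except). Output: EZ

Answer: EZ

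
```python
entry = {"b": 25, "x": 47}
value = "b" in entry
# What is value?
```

Trace:
`entry = {"b": 25, "x": 47}` → entry = {'b': 25, 'x': 47}
`value = "b" in entry` → value = True
So value = True

Answer: True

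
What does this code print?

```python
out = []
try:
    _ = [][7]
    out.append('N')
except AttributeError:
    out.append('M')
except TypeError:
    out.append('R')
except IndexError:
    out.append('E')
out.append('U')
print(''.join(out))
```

Execution trace: 'E' (except IndexError) → 'U' (after the try/except). Output: EU

Answer: EU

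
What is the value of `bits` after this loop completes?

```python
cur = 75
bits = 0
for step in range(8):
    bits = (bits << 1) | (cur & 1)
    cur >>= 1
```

Reverse lowest 8 bits of 75
`bits` takes the values: 0 → 1 → 3 → 6 → 13 → 26 → 52 → 105 → 210

Answer: 210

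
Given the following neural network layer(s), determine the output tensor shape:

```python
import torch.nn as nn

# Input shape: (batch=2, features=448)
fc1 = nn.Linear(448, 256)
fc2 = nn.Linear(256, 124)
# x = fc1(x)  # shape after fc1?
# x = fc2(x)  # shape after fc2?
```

Input: (2, 448) -> after fc1: (2, 256) -> Output: (2, 124)

Answer: (2, 124)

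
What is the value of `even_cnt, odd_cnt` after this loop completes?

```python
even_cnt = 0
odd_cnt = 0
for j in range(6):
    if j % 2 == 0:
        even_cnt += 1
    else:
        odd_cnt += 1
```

Count evens and odds in range(6)
`even_cnt, odd_cnt` takes the values: (0, 0) → (1, 0) → (1, 1) → (2, 1) → (2, 2) → (3, 2) → (3, 3)

Answer: 3, 3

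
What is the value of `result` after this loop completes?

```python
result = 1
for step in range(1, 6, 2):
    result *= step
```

Product of 1, 3, 5, ... up to 5
`result` takes the values: 1 → 3 → 15

Answer: 15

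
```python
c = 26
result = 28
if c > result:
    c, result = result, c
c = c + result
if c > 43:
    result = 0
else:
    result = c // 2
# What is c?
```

Trace:
`c = 26` → c = 26
`result = 28` → result = 28
`if c > result: ...` → c > result is False → no variable changes
`c = c + result` → c = 54
`if c > 43: ...` → c > 43 is True → result = 0
So c = 54

Answer: 54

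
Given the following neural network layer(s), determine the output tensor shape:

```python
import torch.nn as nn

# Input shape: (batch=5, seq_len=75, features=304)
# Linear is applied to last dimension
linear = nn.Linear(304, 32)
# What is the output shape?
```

Input: (5, 75, 304) -> Output: (5, 75, 32)

Answer: (5, 75, 32)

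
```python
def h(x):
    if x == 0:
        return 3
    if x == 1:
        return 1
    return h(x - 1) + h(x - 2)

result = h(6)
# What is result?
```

Build up from base cases: h(0)=3, h(1)=1, h(2)=4, h(3)=5, h(4)=9, h(5)=14, h(6)=23

Answer: 23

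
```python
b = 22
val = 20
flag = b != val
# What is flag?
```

Trace:
`b = 22` → b = 22
`val = 20` → val = 20
`flag = b != val` → flag = True
So flag = True

Answer: True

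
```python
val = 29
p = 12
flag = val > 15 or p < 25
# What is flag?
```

Trace:
`val = 29` → val = 29
`p = 12` → p = 12
`flag = val > 15 or p < 25` → flag = True
So flag = True

Answer: True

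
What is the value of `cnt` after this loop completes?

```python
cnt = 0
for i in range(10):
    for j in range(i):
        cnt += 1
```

Triangle number: 0+1+2+...+9
`cnt` takes the values: 0 → 1 → 2 → 3 → 4 → 5 → 6 → 7 → 8 → 9 → 10 → 11 → 12 → 13 → 14 → 15 → 16 → 17 → 18 → 19 → 20 → 21 → 22 → 23 → 24 → 25 → 26 → 27 → 28 → 29 → … → 41 → 42 → 43 → 44 → 45

Answer: 45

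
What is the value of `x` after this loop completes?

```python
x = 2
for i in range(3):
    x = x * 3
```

Multiply by 3, 3 times: 2 * 3^3 = 54
`x` takes the values: 2 → 6 → 18 → 54

Answer: 54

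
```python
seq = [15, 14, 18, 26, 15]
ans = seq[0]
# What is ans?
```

Trace:
`seq = [15, 14, 18, 26, 15]` → seq = [15, 14, 18, 26, 15]
`ans = seq[0]` → ans = 15
So ans = 15

Answer: 15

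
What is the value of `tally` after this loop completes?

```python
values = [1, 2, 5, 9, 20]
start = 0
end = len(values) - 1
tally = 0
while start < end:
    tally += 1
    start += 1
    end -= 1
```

Iterations until pointers meet (list length 5)
`tally` takes the values: 0 → 1 → 2

Answer: 2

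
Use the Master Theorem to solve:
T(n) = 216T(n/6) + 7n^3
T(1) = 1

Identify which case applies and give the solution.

a=216, b=6, f(n)=7n^3. log_6(216) = 3. Since c=3 = 3, Case 2 applies: T(n) = Θ(n^log_b(a) · log n) = O(n^3 log n).

Answer: O(n^3 log n) - Case 2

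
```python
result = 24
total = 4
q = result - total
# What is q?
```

Trace:
`result = 24` → result = 24
`total = 4` → total = 4
`q = result - total` → q = 20
So q = 20

Answer: 20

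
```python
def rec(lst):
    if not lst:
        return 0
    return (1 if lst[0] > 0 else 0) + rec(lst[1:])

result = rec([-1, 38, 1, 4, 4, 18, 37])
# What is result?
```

Count of positive elements in [-1, 38, 1, 4, 4, 18, 37] = 6

Answer: 6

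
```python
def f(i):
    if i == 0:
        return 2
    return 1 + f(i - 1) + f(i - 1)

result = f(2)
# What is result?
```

f(i) = 1 + 2·f(i-1), f(0)=2. Closed form: (2+1)·2^2 - 1 = 11.

Answer: 11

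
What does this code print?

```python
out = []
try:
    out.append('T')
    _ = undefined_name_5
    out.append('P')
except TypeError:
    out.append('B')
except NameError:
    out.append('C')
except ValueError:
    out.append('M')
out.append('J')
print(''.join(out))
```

Execution trace: 'T' (try body) → 'C' (except NameError) → 'J' (after the try/except). Output: TCJ

Answer: TCJ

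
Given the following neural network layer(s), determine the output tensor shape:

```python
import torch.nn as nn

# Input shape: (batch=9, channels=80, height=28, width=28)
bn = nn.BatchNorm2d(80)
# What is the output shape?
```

Input: (9, 80, 28, 28) -> Output: (9, 80, 28, 28)

Answer: (9, 80, 28, 28)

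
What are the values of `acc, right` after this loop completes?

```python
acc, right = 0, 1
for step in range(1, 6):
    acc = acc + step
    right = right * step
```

Sum and factorial of 1 to 5
`acc, right` takes the values: (0, 1) → (1, 1) → (3, 1) → (3, 2) → (6, 2) → (6, 6) → (10, 6) → (10, 24) → (15, 24) → (15, 120)

Answer: 15, 120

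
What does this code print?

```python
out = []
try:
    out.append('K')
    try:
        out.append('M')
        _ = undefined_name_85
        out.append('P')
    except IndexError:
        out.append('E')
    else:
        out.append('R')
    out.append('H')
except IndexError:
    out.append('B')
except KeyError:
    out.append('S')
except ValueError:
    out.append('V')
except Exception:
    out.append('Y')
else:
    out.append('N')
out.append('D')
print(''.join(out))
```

Execution trace: 'K' (try body) → 'M' (inner try body) → 'Y' (except Exception) → 'D' (after the try/except). Output: KMYD

Answer: KMYD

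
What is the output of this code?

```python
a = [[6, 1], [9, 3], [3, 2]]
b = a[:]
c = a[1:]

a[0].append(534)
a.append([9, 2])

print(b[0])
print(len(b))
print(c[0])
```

Key concept: slice with nested mutation.
Step by step:
`a = [[6, 1], [9, 3], [3, 2]]` → a = [[6, 1], [9, 3], [3, 2]]
`b = a[:]` → b = [[6, 1], [9, 3], [3, 2]]
`c = a[1:]` → c = [[9, 3], [3, 2]]
`a[0].append(534)` → a = [[6, 1, 534], [9, 3], [3, 2]]; b = [[6, 1, 534], [9, 3], [3, 2]]
`a.append([9, 2])` → a = [[6, 1, 534], [9, 3], [3, 2], [9, 2]]
`print(b[0])` → prints [6, 1, 534]
`print(len(b))` → prints 3
`print(c[0])` → prints [9, 3]

Answer:
[6, 1, 534]
3
[9, 3]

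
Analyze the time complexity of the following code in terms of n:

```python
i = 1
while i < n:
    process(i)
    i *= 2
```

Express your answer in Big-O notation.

This is Logarithmic loop. Time complexity: O(log n).

Answer: O(log n)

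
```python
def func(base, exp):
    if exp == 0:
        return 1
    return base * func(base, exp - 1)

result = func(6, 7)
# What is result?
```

func(6, 7) = 6 * 6 * 6 * 6 * 6 * 6 * 6 = 279936

Answer: 279936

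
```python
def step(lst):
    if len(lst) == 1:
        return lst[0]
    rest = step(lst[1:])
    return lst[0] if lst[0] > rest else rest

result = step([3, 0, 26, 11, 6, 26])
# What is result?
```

Recursive max over [3, 0, 26, 11, 6, 26] = 26

Answer: 26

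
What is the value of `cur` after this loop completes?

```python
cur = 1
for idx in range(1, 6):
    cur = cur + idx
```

Start at 1, add 1 through 5
`cur` takes the values: 1 → 2 → 4 → 7 → 11 → 16

Answer: 16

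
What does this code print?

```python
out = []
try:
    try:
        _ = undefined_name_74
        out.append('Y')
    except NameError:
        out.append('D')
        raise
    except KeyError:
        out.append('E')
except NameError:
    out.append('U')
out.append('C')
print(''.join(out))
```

Execution trace: 'D' (inner except NameError) → 'U' (outer except NameError) → 'C' (after the try/except). Output: DUC

Answer: DUC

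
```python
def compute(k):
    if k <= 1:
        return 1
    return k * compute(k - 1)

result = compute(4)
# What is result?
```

compute(4) = 4 * 3 * 2 * 1 = 24

Answer: 24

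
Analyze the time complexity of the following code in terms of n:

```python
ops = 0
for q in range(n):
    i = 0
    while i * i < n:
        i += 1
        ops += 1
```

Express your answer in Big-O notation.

Each loop level contributes: n × √n. Multiplying the contributions gives O(n√n).

Answer: O(n√n)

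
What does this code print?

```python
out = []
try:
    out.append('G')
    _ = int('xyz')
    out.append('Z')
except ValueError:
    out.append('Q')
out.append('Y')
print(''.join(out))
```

Execution trace: 'G' (try body) → 'Q' (except ValueError) → 'Y' (after the try/except). Output: GQY

Answer: GQY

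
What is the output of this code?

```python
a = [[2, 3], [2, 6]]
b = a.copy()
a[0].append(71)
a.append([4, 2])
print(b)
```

Key concept: shallow copy with nested lists.
Step by step:
`a = [[2, 3], [2, 6]]` → a = [[2, 3], [2, 6]]
`b = a.copy()` → b = [[2, 3], [2, 6]]
`a[0].append(71)` → a = [[2, 3, 71], [2, 6]]; b = [[2, 3, 71], [2, 6]]
`a.append([4, 2])` → a = [[2, 3, 71], [2, 6], [4, 2]]
`print(b)` → prints [[2, 3, 71], [2, 6]]

Answer: [[2, 3, 71], [2, 6]]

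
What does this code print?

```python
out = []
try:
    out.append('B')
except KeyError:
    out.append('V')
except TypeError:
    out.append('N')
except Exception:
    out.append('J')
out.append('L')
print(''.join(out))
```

Execution trace: 'B' (try body, no exception) → 'L' (after the try/except). Output: BL

Answer: BL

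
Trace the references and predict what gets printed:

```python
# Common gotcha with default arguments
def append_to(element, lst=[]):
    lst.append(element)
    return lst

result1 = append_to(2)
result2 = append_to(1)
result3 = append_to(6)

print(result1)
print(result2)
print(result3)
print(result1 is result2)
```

Key concept: mutable default argument gotcha.
Step by step:
`result1 = append_to(2)` → result1 = [2]
`result2 = append_to(1)` → result1 = [2, 1] (same object as result2); result2 = [2, 1] (same object as result1)
`result3 = append_to(6)` → result1 = [2, 1, 6] (same object as result2, result3); result2 = [2, 1, 6] (same object as result1, result3); result3 = [2, 1, 6] (same object as result1, result2)
`print(result1)` → prints [2, 1, 6]
`print(result2)` → prints [2, 1, 6]
`print(result3)` → prints [2, 1, 6]
`print(result1 is result2)` → prints True

Answer:
[2, 1, 6]
[2, 1, 6]
[2, 1, 6]
True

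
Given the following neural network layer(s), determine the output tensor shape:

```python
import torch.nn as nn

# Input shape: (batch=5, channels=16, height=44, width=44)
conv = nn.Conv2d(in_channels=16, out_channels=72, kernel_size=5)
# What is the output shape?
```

Input: (5, 16, 44, 44) -> Output: (5, 72, 40, 40)

Answer: (5, 72, 40, 40)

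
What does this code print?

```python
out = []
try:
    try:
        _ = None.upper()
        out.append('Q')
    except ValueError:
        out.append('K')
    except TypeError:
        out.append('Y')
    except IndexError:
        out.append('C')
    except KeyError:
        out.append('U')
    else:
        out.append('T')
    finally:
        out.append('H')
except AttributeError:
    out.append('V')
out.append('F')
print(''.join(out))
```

Execution trace: 'H' (finally) → 'V' (outer except AttributeError) → 'F' (after the try/except). Output: HVF

Answer: HVF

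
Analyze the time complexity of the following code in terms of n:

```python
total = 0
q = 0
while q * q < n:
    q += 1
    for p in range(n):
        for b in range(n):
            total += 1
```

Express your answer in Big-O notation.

Each loop level contributes: √n × n × n. Multiplying the contributions gives O(n^2√n).

Answer: O(n^2√n)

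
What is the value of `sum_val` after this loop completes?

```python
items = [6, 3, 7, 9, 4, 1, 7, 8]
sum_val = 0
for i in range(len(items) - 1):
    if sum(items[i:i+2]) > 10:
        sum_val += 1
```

Count windows with sum > 10
`sum_val` takes the values: 0 → 1 → 2 → 3

Answer: 3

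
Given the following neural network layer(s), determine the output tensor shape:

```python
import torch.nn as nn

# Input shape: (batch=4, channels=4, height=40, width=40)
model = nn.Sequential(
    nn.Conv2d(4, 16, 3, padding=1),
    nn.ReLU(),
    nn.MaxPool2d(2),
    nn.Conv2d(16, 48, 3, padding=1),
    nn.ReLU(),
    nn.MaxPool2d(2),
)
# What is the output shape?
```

Input: (4, 4, 40, 40) -> after first Conv2d: (4, 16, 40, 40) -> after first MaxPool2d: (4, 16, 20, 20) -> after second Conv2d: (4, 48, 20, 20) -> Output: (4, 48, 10, 10)

Answer: (4, 48, 10, 10)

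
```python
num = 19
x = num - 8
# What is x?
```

Trace:
`num = 19` → num = 19
`x = num - 8` → x = 11
So x = 11

Answer: 11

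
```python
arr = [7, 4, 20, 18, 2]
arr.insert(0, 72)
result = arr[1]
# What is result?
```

Trace:
`arr = [7, 4, 20, 18, 2]` → arr = [7, 4, 20, 18, 2]
`arr.insert(0, 72)` → arr = [72, 7, 4, 20, 18, 2]
`result = arr[1]` → result = 7
So result = 7

Answer: 7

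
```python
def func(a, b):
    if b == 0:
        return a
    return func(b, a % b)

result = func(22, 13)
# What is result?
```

func(22, 13) -> func(13, 9) -> func(9, 4) -> func(4, 1) -> func(1, 0) -> 1

Answer: 1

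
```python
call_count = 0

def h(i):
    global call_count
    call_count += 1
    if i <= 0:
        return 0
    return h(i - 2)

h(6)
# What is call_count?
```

Linear recursion stepping by 2: 4 calls from i=6 down to ≤0.

Answer: 4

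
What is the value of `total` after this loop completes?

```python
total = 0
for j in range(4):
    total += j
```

Sum of 0 to 3 = 6
`total` takes the values: 0 → 1 → 3 → 6

Answer: 6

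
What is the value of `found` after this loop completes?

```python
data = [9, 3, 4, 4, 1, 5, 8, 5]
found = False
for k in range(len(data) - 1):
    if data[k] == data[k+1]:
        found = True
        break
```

Check consecutive duplicates in [9, 3, 4, 4, 1, 5, 8, 5]
`found` takes the values: False → True

Answer: True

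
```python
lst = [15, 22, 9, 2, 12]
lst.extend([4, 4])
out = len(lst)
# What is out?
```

Trace:
`lst = [15, 22, 9, 2, 12]` → lst = [15, 22, 9, 2, 12]
`lst.extend([4, 4])` → lst = [15, 22, 9, 2, 12, 4, 4]
`out = len(lst)` → out = 7
So out = 7

Answer: 7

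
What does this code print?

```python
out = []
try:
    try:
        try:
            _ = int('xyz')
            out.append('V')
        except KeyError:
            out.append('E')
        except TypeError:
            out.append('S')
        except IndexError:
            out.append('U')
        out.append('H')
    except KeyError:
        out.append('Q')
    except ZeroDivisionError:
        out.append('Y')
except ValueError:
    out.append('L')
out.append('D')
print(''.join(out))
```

Execution trace: 'L' (outer except ValueError) → 'D' (after the try/except). Output: LD

Answer: LD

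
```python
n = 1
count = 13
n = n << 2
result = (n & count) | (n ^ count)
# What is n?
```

Trace:
`n = 1` → n = 1
`count = 13` → count = 13
`n = n << 2` → n = 4
`result = (n & count) | (n ^ count)` → result = 13
So n = 4

Answer: 4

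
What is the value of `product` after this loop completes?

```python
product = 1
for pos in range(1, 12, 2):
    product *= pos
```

Product of 1, 3, 5, ... up to 11
`product` takes the values: 1 → 3 → 15 → 105 → 945 → 10395

Answer: 10395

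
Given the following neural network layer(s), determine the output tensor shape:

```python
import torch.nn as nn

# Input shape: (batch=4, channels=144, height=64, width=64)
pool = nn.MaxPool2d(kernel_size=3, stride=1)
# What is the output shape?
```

Input: (4, 144, 64, 64) -> Output: (4, 144, 62, 62)

Answer: (4, 144, 62, 62)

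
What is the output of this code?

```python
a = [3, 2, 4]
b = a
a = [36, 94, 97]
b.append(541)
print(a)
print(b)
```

Key concept: rebinding vs mutation: a is rebound to a new list, b still points at the original.
Step by step:
`a = [3, 2, 4]` → a = [3, 2, 4]
`b = a` → b = [3, 2, 4] (same object as a)
`a = [36, 94, 97]` → a = [36, 94, 97]
`b.append(541)` → b = [3, 2, 4, 541]
`print(a)` → prints [36, 94, 97]
`print(b)` → prints [3, 2, 4, 541]

Answer:
[36, 94, 97]
[3, 2, 4, 541]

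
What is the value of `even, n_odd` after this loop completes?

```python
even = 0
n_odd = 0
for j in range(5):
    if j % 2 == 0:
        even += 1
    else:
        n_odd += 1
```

Count evens and odds in range(5)
`even, n_odd` takes the values: (0, 0) → (1, 0) → (1, 1) → (2, 1) → (2, 2) → (3, 2)

Answer: 3, 2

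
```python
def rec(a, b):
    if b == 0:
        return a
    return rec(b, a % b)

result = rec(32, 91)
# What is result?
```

rec(32, 91) -> rec(91, 32) -> rec(32, 27) -> rec(27, 5) -> rec(5, 2) -> rec(2, 1) -> rec(1, 0) -> 1

Answer: 1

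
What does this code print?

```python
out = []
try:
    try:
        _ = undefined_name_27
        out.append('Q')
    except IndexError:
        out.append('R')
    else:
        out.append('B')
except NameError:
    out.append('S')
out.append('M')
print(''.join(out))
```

Execution trace: 'S' (outer except NameError) → 'M' (after the try/except). Output: SM

Answer: SM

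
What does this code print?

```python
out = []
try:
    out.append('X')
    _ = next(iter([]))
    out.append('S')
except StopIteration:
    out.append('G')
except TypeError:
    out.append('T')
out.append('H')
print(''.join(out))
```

Execution trace: 'X' (try body) → 'G' (except StopIteration) → 'H' (after the try/except). Output: XGH

Answer: XGH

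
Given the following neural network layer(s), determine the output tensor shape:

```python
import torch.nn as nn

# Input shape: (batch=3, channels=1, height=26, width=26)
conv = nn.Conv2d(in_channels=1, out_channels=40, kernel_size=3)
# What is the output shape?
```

Input: (3, 1, 26, 26) -> Output: (3, 40, 24, 24)

Answer: (3, 40, 24, 24)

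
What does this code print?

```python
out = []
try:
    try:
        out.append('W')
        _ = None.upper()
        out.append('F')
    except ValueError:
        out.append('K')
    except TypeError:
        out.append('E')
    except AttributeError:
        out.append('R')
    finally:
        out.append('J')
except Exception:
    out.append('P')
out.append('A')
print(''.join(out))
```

Execution trace: 'W' (inner try body) → 'R' (inner except AttributeError) → 'J' (inner finally) → 'A' (after the try/except). Output: WRJA

Answer: WRJA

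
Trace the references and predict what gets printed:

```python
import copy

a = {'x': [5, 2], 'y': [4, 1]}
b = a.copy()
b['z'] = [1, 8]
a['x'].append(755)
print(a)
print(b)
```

Key concept: shallow copy of dict with mutable values.
Step by step:
`a = {'x': [5, 2], 'y': [4, 1]}` → a = {'x': [5, 2], 'y': [4, 1]}
`b = a.copy()` → b = {'x': [5, 2], 'y': [4, 1]}
`b['z'] = [1, 8]` → b = {'x': [5, 2], 'y': [4, 1], 'z': [1, 8]}
`a['x'].append(755)` → a = {'x': [5, 2, 755], 'y': [4, 1]}; b = {'x': [5, 2, 755], 'y': [4, 1], 'z': [1, 8]}
`print(a)` → prints {'x': [5, 2, 755], 'y': [4, 1]}
`print(b)` → prints {'x': [5, 2, 755], 'y': [4, 1], 'z': [1, 8]}

Answer:
{'x': [5, 2, 755], 'y': [4, 1]}
{'x': [5, 2, 755], 'y': [4, 1], 'z': [1, 8]}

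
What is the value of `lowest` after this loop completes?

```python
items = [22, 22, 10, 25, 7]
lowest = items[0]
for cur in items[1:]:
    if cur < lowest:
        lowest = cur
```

Minimum of [22, 22, 10, 25, 7]
`lowest` takes the values: 22 → 10 → 7

Answer: 7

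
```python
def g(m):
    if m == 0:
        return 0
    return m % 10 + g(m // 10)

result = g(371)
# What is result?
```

Sum of digits of 371: 1 + 7 + 3 = 11

Answer: 11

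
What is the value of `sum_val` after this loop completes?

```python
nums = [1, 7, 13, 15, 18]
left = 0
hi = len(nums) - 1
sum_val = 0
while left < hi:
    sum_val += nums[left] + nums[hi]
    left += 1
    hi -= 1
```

Sum of pairs from ends
`sum_val` takes the values: 0 → 19 → 41

Answer: 41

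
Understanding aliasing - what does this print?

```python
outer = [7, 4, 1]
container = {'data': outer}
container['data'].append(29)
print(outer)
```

Key concept: dict holds reference to list.
Step by step:
`outer = [7, 4, 1]` → outer = [7, 4, 1]
`container = {'data': outer}` → container = {'data': [7, 4, 1]}
`container['data'].append(29)` → outer = [7, 4, 1, 29]; container = {'data': [7, 4, 1, 29]}
`print(outer)` → prints [7, 4, 1, 29]

Answer: [7, 4, 1, 29]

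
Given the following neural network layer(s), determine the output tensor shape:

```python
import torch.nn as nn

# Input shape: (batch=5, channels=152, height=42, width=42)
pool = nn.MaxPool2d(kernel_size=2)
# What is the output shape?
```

Input: (5, 152, 42, 42) -> Output: (5, 152, 21, 21)

Answer: (5, 152, 21, 21)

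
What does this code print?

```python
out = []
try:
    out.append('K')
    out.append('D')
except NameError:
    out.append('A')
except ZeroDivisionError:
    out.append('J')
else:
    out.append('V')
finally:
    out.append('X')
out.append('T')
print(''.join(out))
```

Execution trace: 'K' (try body) → 'D' (try body, no exception) → 'V' (else) → 'X' (finally) → 'T' (after the try/except). Output: KDVXT

Answer: KDVXT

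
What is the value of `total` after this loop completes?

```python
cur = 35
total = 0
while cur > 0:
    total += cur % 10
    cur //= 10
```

Sum digits of 35
`total` takes the values: 0 → 5 → 8

Answer: 8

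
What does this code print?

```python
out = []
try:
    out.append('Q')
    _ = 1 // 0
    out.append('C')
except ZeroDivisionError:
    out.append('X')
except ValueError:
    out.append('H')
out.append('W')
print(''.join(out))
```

Execution trace: 'Q' (try body) → 'X' (except ZeroDivisionError) → 'W' (after the try/except). Output: QXW

Answer: QXW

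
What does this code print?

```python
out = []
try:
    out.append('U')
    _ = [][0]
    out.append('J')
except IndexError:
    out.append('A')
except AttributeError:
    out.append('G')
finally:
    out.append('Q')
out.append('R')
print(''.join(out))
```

Execution trace: 'U' (try body) → 'A' (except IndexError) → 'Q' (finally) → 'R' (after the try/except). Output: UAQR

Answer: UAQR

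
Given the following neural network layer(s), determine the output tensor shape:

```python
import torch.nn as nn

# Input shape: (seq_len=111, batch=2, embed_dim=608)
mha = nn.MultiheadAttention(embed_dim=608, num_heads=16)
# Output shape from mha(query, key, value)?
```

Input: (111, 2, 608) -> Output: (111, 2, 608)

Answer: (111, 2, 608)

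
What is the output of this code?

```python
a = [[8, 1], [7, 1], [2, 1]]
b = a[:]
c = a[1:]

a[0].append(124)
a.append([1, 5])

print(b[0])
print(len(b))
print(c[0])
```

Key concept: slice with nested mutation.
Step by step:
`a = [[8, 1], [7, 1], [2, 1]]` → a = [[8, 1], [7, 1], [2, 1]]
`b = a[:]` → b = [[8, 1], [7, 1], [2, 1]]
`c = a[1:]` → c = [[7, 1], [2, 1]]
`a[0].append(124)` → a = [[8, 1, 124], [7, 1], [2, 1]]; b = [[8, 1, 124], [7, 1], [2, 1]]
`a.append([1, 5])` → a = [[8, 1, 124], [7, 1], [2, 1], [1, 5]]
`print(b[0])` → prints [8, 1, 124]
`print(len(b))` → prints 3
`print(c[0])` → prints [7, 1]

Answer:
[8, 1, 124]
3
[7, 1]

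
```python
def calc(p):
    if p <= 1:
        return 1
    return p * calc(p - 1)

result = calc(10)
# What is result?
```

calc(10) = 10 * 9 * 8 * 7 * 6 * 5 * 4 * 3 * 2 * 1 = 3628800

Answer: 3628800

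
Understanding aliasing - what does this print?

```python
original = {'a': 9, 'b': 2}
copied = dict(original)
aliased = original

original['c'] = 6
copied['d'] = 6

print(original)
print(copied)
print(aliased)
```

Key concept: dict() creates copy, assignment creates alias.
Step by step:
`original = {'a': 9, 'b': 2}` → original = {'a': 9, 'b': 2}
`copied = dict(original)` → copied = {'a': 9, 'b': 2}
`aliased = original` → aliased = {'a': 9, 'b': 2} (same object as original)
`original['c'] = 6` → original = {'a': 9, 'b': 2, 'c': 6} (same object as aliased); aliased = {'a': 9, 'b': 2, 'c': 6} (same object as original)
`copied['d'] = 6` → copied = {'a': 9, 'b': 2, 'd': 6}
`print(original)` → prints {'a': 9, 'b': 2, 'c': 6}
`print(copied)` → prints {'a': 9, 'b': 2, 'd': 6}
`print(aliased)` → prints {'a': 9, 'b': 2, 'c': 6}

Answer:
{'a': 9, 'b': 2, 'c': 6}
{'a': 9, 'b': 2, 'd': 6}
{'a': 9, 'b': 2, 'c': 6}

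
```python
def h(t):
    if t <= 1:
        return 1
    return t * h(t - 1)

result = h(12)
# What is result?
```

h(12) = 12 * 11 * 10 * 9 * 8 * 7 * 6 * 5 * 4 * 3 * 2 * 1 = 479001600

Answer: 479001600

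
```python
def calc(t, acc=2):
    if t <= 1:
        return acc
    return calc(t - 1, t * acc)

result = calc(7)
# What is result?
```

Accumulator trace (n, acc): (7, 2) -> (6, 14) -> (5, 84) -> (4, 420) -> (3, 1680) -> (2, 5040) -> (1, 10080) -> return 10080

Answer: 10080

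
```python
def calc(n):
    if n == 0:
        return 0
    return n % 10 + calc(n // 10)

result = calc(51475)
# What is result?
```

Sum of digits of 51475: 5 + 7 + 4 + 1 + 5 = 22

Answer: 22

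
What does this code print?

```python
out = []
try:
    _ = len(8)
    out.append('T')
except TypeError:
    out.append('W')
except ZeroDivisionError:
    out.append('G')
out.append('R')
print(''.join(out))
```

Execution trace: 'W' (except TypeError) → 'R' (after the try/except). Output: WR

Answer: WR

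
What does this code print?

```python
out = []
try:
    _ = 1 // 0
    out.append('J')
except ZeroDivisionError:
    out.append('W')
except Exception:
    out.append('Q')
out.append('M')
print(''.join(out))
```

Execution trace: 'W' (except ZeroDivisionError) → 'M' (after the try/except). Output: WM

Answer: WM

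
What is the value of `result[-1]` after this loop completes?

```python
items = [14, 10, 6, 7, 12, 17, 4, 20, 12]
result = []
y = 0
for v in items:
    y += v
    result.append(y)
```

Cumulative sum ends at 102
`result` takes the values: [] → [14] → [14, 24] → [14, 24, 30] → [14, 24, 30, 37] → [14, 24, 30, 37, 49] → [14, 24, 30, 37, 49, 66] → [14, 24, 30, 37, 49, 66, 70] → [14, 24, 30, 37, 49, 66, 70, 90] → [14, 24, 30, 37, 49, 66, 70, 90, 102]
So `result[-1]` = 102

Answer: 102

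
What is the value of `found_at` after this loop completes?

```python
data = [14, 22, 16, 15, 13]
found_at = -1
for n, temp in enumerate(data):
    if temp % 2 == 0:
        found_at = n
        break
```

First even number index in [14, 22, 16, 15, 13]
`found_at` takes the values: -1 → 0

Answer: 0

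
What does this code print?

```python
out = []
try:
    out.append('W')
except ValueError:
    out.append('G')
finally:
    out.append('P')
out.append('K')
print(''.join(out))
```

Execution trace: 'W' (try body, no exception) → 'P' (finally) → 'K' (after the try/except). Output: WPK

Answer: WPK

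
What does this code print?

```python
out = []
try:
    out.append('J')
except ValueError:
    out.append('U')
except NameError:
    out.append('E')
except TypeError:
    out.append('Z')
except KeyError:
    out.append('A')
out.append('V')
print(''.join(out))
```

Execution trace: 'J' (try body, no exception) → 'V' (after the try/except). Output: JV

Answer: JV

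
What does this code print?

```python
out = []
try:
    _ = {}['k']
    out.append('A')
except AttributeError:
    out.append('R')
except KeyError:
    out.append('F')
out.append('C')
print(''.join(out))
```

Execution trace: 'F' (except KeyError) → 'C' (after the try/except). Output: FC

Answer: FC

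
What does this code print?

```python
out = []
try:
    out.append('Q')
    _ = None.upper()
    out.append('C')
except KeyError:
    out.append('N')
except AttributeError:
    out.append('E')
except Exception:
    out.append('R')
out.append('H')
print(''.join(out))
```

Execution trace: 'Q' (try body) → 'E' (except AttributeError) → 'H' (after the try/except). Output: QEH

Answer: QEH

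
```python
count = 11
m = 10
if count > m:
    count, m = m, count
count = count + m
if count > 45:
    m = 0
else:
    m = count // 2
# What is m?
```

Trace:
`count = 11` → count = 11
`m = 10` → m = 10
`if count > m: ...` → count > m is True → count = 10; m = 11
`count = count + m` → count = 21
`if count > 45: ...` → count > 45 is False, take else branch → m = 10
So m = 10

Answer: 10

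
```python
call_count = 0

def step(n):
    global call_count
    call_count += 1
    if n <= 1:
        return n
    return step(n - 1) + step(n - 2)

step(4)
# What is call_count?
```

Calls(n) = 1 + Calls(n-1) + Calls(n-2); Calls(0)=Calls(1)=1. For n=4 this gives 9.

Answer: 9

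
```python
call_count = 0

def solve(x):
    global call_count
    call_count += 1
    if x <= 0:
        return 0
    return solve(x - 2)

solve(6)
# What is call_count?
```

Linear recursion stepping by 2: 4 calls from x=6 down to ≤0.

Answer: 4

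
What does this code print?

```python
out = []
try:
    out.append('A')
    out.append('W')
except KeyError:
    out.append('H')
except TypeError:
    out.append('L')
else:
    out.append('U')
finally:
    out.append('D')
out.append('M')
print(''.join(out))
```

Execution trace: 'A' (try body) → 'W' (try body, no exception) → 'U' (else) → 'D' (finally) → 'M' (after the try/except). Output: AWUDM

Answer: AWUDM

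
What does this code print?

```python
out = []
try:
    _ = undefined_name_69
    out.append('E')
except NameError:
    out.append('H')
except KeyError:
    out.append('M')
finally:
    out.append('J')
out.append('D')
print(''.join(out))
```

Execution trace: 'H' (except NameError) → 'J' (finally) → 'D' (after the try/except). Output: HJD

Answer: HJD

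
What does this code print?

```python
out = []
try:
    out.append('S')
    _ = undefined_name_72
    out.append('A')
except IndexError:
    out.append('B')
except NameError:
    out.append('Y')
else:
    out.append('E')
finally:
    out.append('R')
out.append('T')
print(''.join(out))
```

Execution trace: 'S' (try body) → 'Y' (except NameError) → 'R' (finally) → 'T' (after the try/except). Output: SYRT

Answer: SYRT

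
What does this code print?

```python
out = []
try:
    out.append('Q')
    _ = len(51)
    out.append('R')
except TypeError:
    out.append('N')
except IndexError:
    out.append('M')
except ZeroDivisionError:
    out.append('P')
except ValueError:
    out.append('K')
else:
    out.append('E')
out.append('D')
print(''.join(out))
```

Execution trace: 'Q' (try body) → 'N' (except TypeError) → 'D' (after the try/except). Output: QND

Answer: QND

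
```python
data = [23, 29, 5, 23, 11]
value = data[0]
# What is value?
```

Trace:
`data = [23, 29, 5, 23, 11]` → data = [23, 29, 5, 23, 11]
`value = data[0]` → value = 23
So value = 23

Answer: 23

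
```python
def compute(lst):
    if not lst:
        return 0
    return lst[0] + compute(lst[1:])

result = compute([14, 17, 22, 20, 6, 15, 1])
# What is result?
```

14 + 17 + 22 + 20 + 6 + 15 + 1 + 0 = 95

Answer: 95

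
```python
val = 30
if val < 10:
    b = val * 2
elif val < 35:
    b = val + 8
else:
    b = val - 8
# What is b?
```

Trace:
`val = 30` → val = 30
`if val < 10: ...` → val < 10 is False, val < 35 is True → b = 38
So b = 38

Answer: 38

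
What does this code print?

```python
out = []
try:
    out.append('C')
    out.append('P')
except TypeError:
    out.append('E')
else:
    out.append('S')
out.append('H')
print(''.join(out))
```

Execution trace: 'C' (try body) → 'P' (try body, no exception) → 'S' (else) → 'H' (after the try/except). Output: CPSH

Answer: CPSH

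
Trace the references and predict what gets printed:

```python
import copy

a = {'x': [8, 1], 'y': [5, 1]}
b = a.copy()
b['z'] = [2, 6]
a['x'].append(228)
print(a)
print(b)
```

Key concept: shallow copy of dict with mutable values.
Step by step:
`a = {'x': [8, 1], 'y': [5, 1]}` → a = {'x': [8, 1], 'y': [5, 1]}
`b = a.copy()` → b = {'x': [8, 1], 'y': [5, 1]}
`b['z'] = [2, 6]` → b = {'x': [8, 1], 'y': [5, 1], 'z': [2, 6]}
`a['x'].append(228)` → a = {'x': [8, 1, 228], 'y': [5, 1]}; b = {'x': [8, 1, 228], 'y': [5, 1], 'z': [2, 6]}
`print(a)` → prints {'x': [8, 1, 228], 'y': [5, 1]}
`print(b)` → prints {'x': [8, 1, 228], 'y': [5, 1], 'z': [2, 6]}

Answer:
{'x': [8, 1, 228], 'y': [5, 1]}
{'x': [8, 1, 228], 'y': [5, 1], 'z': [2, 6]}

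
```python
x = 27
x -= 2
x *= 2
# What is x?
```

Trace:
`x = 27` → x = 27
`x -= 2` → x = 25
`x *= 2` → x = 50
So x = 50

Answer: 50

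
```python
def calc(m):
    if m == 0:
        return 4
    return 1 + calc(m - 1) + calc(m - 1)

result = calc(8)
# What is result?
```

calc(m) = 1 + 2·calc(m-1), calc(0)=4. Closed form: (4+1)·2^8 - 1 = 1279.

Answer: 1279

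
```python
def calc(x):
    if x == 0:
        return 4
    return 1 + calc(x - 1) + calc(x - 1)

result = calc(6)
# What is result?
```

calc(x) = 1 + 2·calc(x-1), calc(0)=4. Closed form: (4+1)·2^6 - 1 = 319.

Answer: 319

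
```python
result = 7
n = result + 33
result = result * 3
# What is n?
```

Trace:
`result = 7` → result = 7
`n = result + 33` → n = 40
`result = result * 3` → result = 21
So n = 40

Answer: 40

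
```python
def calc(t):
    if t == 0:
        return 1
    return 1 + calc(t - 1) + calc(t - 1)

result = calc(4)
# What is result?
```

calc(t) = 1 + 2·calc(t-1), calc(0)=1. Closed form: (1+1)·2^4 - 1 = 31.

Answer: 31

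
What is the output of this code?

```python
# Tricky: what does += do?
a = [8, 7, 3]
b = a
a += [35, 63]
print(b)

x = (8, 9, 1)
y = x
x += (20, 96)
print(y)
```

Key concept: += behavior differs for mutable vs immutable.
Step by step:
`a = [8, 7, 3]` → a = [8, 7, 3]
`b = a` → b = [8, 7, 3] (same object as a)
`a += [35, 63]` → a = [8, 7, 3, 35, 63] (same object as b); b = [8, 7, 3, 35, 63] (same object as a)
`print(b)` → prints [8, 7, 3, 35, 63]
`x = (8, 9, 1)` → x = (8, 9, 1)
`y = x` → y = (8, 9, 1)
`x += (20, 96)` → x = (8, 9, 1, 20, 96)
`print(y)` → prints (8, 9, 1)

Answer:
[8, 7, 3, 35, 63]
(8, 9, 1)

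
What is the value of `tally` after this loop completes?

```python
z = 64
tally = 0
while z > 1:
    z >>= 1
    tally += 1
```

Count right shifts until 1
`tally` takes the values: 0 → 1 → 2 → 3 → 4 → 5 → 6

Answer: 6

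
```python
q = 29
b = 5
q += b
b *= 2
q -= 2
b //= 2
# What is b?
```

Trace:
`q = 29` → q = 29
`b = 5` → b = 5
`q += b` → q = 34
`b *= 2` → b = 10
`q -= 2` → q = 32
`b //= 2` → b = 5
So b = 5

Answer: 5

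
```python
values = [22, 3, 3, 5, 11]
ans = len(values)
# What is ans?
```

Trace:
`values = [22, 3, 3, 5, 11]` → values = [22, 3, 3, 5, 11]
`ans = len(values)` → ans = 5
So ans = 5

Answer: 5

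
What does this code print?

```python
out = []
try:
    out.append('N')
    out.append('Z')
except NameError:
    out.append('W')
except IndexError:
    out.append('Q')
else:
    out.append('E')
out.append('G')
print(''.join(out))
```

Execution trace: 'N' (try body) → 'Z' (try body, no exception) → 'E' (else) → 'G' (after the try/except). Output: NZEG

Answer: NZEG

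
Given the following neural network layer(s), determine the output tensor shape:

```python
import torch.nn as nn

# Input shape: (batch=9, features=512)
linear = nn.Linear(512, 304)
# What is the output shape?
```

Input: (9, 512) -> Output: (9, 304)

Answer: (9, 304)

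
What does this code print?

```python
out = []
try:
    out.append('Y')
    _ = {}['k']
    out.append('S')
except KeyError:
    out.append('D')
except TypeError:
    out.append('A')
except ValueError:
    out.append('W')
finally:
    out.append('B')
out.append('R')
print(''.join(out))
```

Execution trace: 'Y' (try body) → 'D' (except KeyError) → 'B' (finally) → 'R' (after the try/except). Output: YDBR

Answer: YDBR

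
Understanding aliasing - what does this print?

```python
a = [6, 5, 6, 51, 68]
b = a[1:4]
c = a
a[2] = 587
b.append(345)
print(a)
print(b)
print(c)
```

Key concept: slice vs alias.
Step by step:
`a = [6, 5, 6, 51, 68]` → a = [6, 5, 6, 51, 68]
`b = a[1:4]` → b = [5, 6, 51]
`c = a` → c = [6, 5, 6, 51, 68] (same object as a)
`a[2] = 587` → a = [6, 5, 587, 51, 68] (same object as c); c = [6, 5, 587, 51, 68] (same object as a)
`b.append(345)` → b = [5, 6, 51, 345]
`print(a)` → prints [6, 5, 587, 51, 68]
`print(b)` → prints [5, 6, 51, 345]
`print(c)` → prints [6, 5, 587, 51, 68]

Answer:
[6, 5, 587, 51, 68]
[5, 6, 51, 345]
[6, 5, 587, 51, 68]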